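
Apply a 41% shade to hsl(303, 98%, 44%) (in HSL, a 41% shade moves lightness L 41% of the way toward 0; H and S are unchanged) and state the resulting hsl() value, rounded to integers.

L moves 41% from 44 toward 0: 44 − 18.04 = 25.96 → 26.
H and S are unchanged.

hsl(303, 98%, 26%)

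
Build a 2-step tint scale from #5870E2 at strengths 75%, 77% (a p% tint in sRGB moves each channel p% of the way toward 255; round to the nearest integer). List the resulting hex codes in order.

#D5DBF8, #D9DEF8

#5870E2 is rgb(88, 112, 226).
75%: (88 + 125.25 = 213.25→213, 112 + 107.25 = 219.25→219, 226 + 21.75 = 247.75→248) → #D5DBF8
77%: (88 + 128.59 = 216.59→217, 112 + 110.11 = 222.11→222, 226 + 22.33 = 248.33→248) → #D9DEF8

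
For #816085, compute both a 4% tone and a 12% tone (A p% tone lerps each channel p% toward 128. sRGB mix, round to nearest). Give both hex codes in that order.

#816185, #816484

#816085 is rgb(129, 96, 133).
4% tone:
  R: 129 − 0.04 = 128.96 → 129
  G: 96 + 1.28 = 97.28 → 97
  B: 133 − 0.2 = 132.8 → 133
  → #816185
12% tone:
  R: 129 + 0.12×(128−129) = 129 − 0.12 = 128.88 → 129
  G: 96 + 0.12×(128−96) = 96 + 3.84 = 99.84 → 100
  B: 133 − 0.6 = 132.4 → 132
  → #816484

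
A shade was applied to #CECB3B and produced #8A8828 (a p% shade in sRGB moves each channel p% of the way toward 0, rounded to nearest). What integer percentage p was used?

33%

#CECB3B is rgb(206, 203, 59); #8A8828 is rgb(138, 136, 40).
On the R channel (widest range): 138 ≈ 206 + (p/100)(0 − 206), so p ≈ 100×(138 − 206)/(0 − 206) = -6800/-206 = 33.01.
p = 33 reproduces all three channels after rounding.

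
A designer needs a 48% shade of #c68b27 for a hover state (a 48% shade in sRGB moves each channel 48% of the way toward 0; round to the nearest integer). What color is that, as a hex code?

#c68b27 is rgb(198, 139, 39).
Lerp each channel 48% toward 0:
  R: 198 + 0.48×(0−198) = 198 − 95.04 = 102.96 → 103
  G: 139 + 0.48×(0−139) = 139 − 66.72 = 72.28 → 72
  B: 39 + 0.48×(0−39) = 39 − 18.72 = 20.28 → 20
rgb(103, 72, 20) = #674814.

#674814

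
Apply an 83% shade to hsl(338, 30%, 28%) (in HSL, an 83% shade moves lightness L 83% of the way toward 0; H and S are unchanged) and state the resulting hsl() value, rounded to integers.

hsl(338, 30%, 5%)

L moves 83% from 28 toward 0: 28 − 23.24 = 4.76 → 5.
H and S are unchanged.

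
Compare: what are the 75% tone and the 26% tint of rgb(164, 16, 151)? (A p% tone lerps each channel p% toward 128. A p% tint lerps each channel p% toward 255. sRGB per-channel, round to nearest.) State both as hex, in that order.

#896486, #bc4eb2

75% tone:
  R: 164 − 27 = 137 → 137
  G: 16 + 84 = 100 → 100
  B: 151 − 17.25 = 133.75 → 134
  → #896486
26% tint:
  R: 164 + 0.26×(255−164) = 164 + 23.66 = 187.66 → 188
  G: 16 + 62.14 = 78.14 → 78
  B: 151 + 0.26×(255−151) = 151 + 27.04 = 178.04 → 178
  → #bc4eb2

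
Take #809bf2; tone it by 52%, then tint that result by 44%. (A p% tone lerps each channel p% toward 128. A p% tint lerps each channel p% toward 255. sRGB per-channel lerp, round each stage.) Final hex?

#809bf2 is rgb(128, 155, 242).
Lerp each channel 52% toward 128:
  R: 128 + 0 = 128 → 128
  G: 155 − 14.04 = 140.96 → 141
  B: 242 + 0.52×(128−242) = 242 − 59.28 = 182.72 → 183
After the tone: rgb(128, 141, 183) = #808db7.
Per channel, c → c + 0.44(255 − c):
  R: 128 + 0.44×(255−128) = 128 + 55.88 = 183.88 → 184
  G: 141 + 0.44×(255−141) = 141 + 50.16 = 191.16 → 191
  B: 183 + 0.44×(255−183) = 183 + 31.68 = 214.68 → 215
rgb(184, 191, 215) = #b8bfd7.

#b8bfd7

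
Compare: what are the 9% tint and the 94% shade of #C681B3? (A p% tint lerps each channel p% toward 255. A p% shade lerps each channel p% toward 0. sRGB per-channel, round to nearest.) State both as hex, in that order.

#CB8CBA, #0C080B

#C681B3 is rgb(198, 129, 179).
9% tint:
  R: 198 + 0.09×(255−198) = 198 + 5.13 = 203.13 → 203
  G: 129 + 11.34 = 140.34 → 140
  B: 179 + 0.09×(255−179) = 179 + 6.84 = 185.84 → 186
  → #CB8CBA
94% shade:
  R: 198 + 0.94×(0−198) = 198 − 186.12 = 11.88 → 12
  G: 129 − 121.26 = 7.74 → 8
  B: 179 + 0.94×(0−179) = 179 − 168.26 = 10.74 → 11
  → #0C080B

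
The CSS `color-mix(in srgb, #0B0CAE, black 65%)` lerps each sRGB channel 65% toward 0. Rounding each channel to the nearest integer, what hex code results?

#0B0CAE is rgb(11, 12, 174).
A 65% shade moves each channel 65% toward 0:
  R: 11 − 7.15 = 3.85 → 4
  G: 12 + 0.65×(0−12) = 12 − 7.8 = 4.2 → 4
  B: 174 + 0.65×(0−174) = 174 − 113.1 = 60.9 → 61
rgb(4, 4, 61) = #04043D.

#04043D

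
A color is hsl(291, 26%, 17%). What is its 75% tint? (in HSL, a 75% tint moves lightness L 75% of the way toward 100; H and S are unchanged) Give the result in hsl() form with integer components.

L moves 75% from 17 toward 100: 17 + 62.25 = 79.25 → 79.
H and S are unchanged.

hsl(291, 26%, 79%)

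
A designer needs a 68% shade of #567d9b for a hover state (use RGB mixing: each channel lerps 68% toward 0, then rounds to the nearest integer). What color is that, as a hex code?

#567d9b is rgb(86, 125, 155).
A 68% shade moves each channel 68% toward 0:
  R: 86 + 0.68×(0−86) = 86 − 58.48 = 27.52 → 28
  G: 125 + 0.68×(0−125) = 125 − 85 = 40 → 40
  B: 155 − 105.4 = 49.6 → 50
rgb(28, 40, 50) = #1c2832.

#1c2832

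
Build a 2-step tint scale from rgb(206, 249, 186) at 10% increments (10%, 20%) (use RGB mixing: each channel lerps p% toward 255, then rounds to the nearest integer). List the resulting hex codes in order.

10%: (206 + 4.9 = 210.9→211, 249 + 0.6 = 249.6→250, 186 + 6.9 = 192.9→193) → #D3FAC1
20%: (206 + 9.8 = 215.8→216, 249 + 1.2 = 250.2→250, 186 + 13.8 = 199.8→200) → #D8FAC8

#D3FAC1, #D8FAC8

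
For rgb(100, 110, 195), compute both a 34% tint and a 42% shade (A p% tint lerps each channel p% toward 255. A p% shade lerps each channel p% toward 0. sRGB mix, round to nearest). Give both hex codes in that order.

34% tint:
  R: 100 + 52.7 = 152.7 → 153
  G: 110 + 0.34×(255−110) = 110 + 49.3 = 159.3 → 159
  B: 195 + 20.4 = 215.4 → 215
  → #999FD7
42% shade:
  R: 100 − 42 = 58 → 58
  G: 110 + 0.42×(0−110) = 110 − 46.2 = 63.8 → 64
  B: 195 + 0.42×(0−195) = 195 − 81.9 = 113.1 → 113
  → #3A4071

#999FD7, #3A4071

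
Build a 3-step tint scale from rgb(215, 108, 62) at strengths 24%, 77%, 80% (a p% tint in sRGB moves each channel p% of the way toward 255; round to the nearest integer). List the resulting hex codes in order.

24%: (215 + 9.6 = 224.6→225, 108 + 35.28 = 143.28→143, 62 + 46.32 = 108.32→108) → #E18F6C
77%: (215 + 30.8 = 245.8→246, 108 + 113.19 = 221.19→221, 62 + 148.61 = 210.61→211) → #F6DDD3
80%: (215 + 32 = 247→247, 108 + 117.6 = 225.6→226, 62 + 154.4 = 216.4→216) → #F7E2D8

#E18F6C, #F6DDD3, #F7E2D8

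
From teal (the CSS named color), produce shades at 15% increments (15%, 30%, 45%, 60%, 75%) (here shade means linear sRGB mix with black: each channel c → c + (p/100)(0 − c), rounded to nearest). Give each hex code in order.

#006D6D, #005A5A, #004646, #003333, #002020

CSS teal is rgb(0, 128, 128).
15%: (0→0, 128 − 19.2 = 108.8→109, 128 − 19.2 = 108.8→109) → #006D6D
30%: (0→0, 128 − 38.4 = 89.6→90, 128 − 38.4 = 89.6→90) → #005A5A
45%: (0→0, 128 − 57.6 = 70.4→70, 128 − 57.6 = 70.4→70) → #004646
60%: (0→0, 128 − 76.8 = 51.2→51, 128 − 76.8 = 51.2→51) → #003333
75%: (0→0, 128 − 96 = 32→32, 128 − 96 = 32→32) → #002020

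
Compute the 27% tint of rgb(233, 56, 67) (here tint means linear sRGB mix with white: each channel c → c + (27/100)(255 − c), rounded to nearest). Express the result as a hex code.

Lerp each channel 27% toward 255:
  R: 233 + 0.27×(255−233) = 233 + 5.94 = 238.94 → 239
  G: 56 + 0.27×(255−56) = 56 + 53.73 = 109.73 → 110
  B: 67 + 0.27×(255−67) = 67 + 50.76 = 117.76 → 118
rgb(239, 110, 118) = #ef6e76.

#ef6e76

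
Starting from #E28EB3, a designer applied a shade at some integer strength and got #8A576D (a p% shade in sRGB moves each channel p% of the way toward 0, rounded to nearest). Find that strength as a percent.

39%

#E28EB3 is rgb(226, 142, 179); #8A576D is rgb(138, 87, 109).
On the R channel (widest range): 138 ≈ 226 + (p/100)(0 − 226), so p ≈ 100×(138 − 226)/(0 − 226) = -8800/-226 = 38.94.
p = 39 reproduces all three channels after rounding.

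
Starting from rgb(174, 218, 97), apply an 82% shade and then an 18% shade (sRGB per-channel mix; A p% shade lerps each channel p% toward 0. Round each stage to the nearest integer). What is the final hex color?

#19200e

Per channel, c → c + 0.82(0 − c):
  R: 174 − 142.68 = 31.32 → 31
  G: 218 + 0.82×(0−218) = 218 − 178.76 = 39.24 → 39
  B: 97 + 0.82×(0−97) = 97 − 79.54 = 17.46 → 17
After the shade: rgb(31, 39, 17) = #1f2711.
An 18% shade moves each channel 18% toward 0:
  R: 31 − 5.58 = 25.42 → 25
  G: 39 + 0.18×(0−39) = 39 − 7.02 = 31.98 → 32
  B: 17 − 3.06 = 13.94 → 14
rgb(25, 32, 14) = #19200e.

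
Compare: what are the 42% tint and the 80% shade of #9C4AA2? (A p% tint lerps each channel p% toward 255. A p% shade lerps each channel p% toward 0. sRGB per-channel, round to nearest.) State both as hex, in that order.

#9C4AA2 is rgb(156, 74, 162).
42% tint:
  R: 156 + 0.42×(255−156) = 156 + 41.58 = 197.58 → 198
  G: 74 + 0.42×(255−74) = 74 + 76.02 = 150.02 → 150
  B: 162 + 0.42×(255−162) = 162 + 39.06 = 201.06 → 201
  → #C696C9
80% shade:
  R: 156 + 0.8×(0−156) = 156 − 124.8 = 31.2 → 31
  G: 74 + 0.8×(0−74) = 74 − 59.2 = 14.8 → 15
  B: 162 − 129.6 = 32.4 → 32
  → #1F0F20

#C696C9, #1F0F20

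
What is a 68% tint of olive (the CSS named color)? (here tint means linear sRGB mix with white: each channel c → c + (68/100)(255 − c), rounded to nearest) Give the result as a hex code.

#D6D6AD

CSS olive is rgb(128, 128, 0).
Per channel, c → c + 0.68(255 − c):
  R: 128 + 0.68×(255−128) = 128 + 86.36 = 214.36 → 214
  G: 128 + 86.36 = 214.36 → 214
  B: 0 + 173.4 = 173.4 → 173
rgb(214, 214, 173) = #D6D6AD.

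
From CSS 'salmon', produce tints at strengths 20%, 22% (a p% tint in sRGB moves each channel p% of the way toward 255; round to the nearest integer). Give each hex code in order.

CSS salmon is rgb(250, 128, 114).
20%: (250 + 1 = 251→251, 128 + 25.4 = 153.4→153, 114 + 28.2 = 142.2→142) → #fb998e
22%: (250 + 1.1 = 251.1→251, 128 + 27.94 = 155.94→156, 114 + 31.02 = 145.02→145) → #fb9c91

#fb998e, #fb9c91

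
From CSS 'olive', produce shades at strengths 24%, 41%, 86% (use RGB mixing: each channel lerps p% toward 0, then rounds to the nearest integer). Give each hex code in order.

#616100, #4c4c00, #121200

CSS olive is rgb(128, 128, 0).
24%: (128 − 30.72 = 97.28→97, 128 − 30.72 = 97.28→97, 0→0) → #616100
41%: (128 − 52.48 = 75.52→76, 128 − 52.48 = 75.52→76, 0→0) → #4c4c00
86%: (128 − 110.08 = 17.92→18, 128 − 110.08 = 17.92→18, 0→0) → #121200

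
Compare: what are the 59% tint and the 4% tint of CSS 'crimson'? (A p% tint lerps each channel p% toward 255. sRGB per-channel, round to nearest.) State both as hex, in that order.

#F19FAF, #DD1D44

CSS crimson is rgb(220, 20, 60).
59% tint:
  R: 220 + 20.65 = 240.65 → 241
  G: 20 + 0.59×(255−20) = 20 + 138.65 = 158.65 → 159
  B: 60 + 0.59×(255−60) = 60 + 115.05 = 175.05 → 175
  → #F19FAF
4% tint:
  R: 220 + 0.04×(255−220) = 220 + 1.4 = 221.4 → 221
  G: 20 + 0.04×(255−20) = 20 + 9.4 = 29.4 → 29
  B: 60 + 0.04×(255−60) = 60 + 7.8 = 67.8 → 68
  → #DD1D44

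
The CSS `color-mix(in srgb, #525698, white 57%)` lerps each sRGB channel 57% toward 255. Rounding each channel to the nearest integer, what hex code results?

#525698 is rgb(82, 86, 152).
A 57% tint moves each channel 57% toward 255:
  R: 82 + 98.61 = 180.61 → 181
  G: 86 + 96.33 = 182.33 → 182
  B: 152 + 0.57×(255−152) = 152 + 58.71 = 210.71 → 211
rgb(181, 182, 211) = #B5B6D3.

#B5B6D3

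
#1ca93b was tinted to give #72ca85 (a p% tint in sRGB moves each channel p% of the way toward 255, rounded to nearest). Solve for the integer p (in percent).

#1ca93b is rgb(28, 169, 59); #72ca85 is rgb(114, 202, 133).
On the R channel (widest range): 114 ≈ 28 + (p/100)(255 − 28), so p ≈ 100×(114 − 28)/(255 − 28) = 8600/227 = 37.89.
p = 38 reproduces all three channels after rounding.

38%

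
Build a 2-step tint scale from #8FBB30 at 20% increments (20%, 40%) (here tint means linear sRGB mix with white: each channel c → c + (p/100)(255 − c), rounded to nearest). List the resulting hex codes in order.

#A5C959, #BCD683

#8FBB30 is rgb(143, 187, 48).
20%: (143 + 22.4 = 165.4→165, 187 + 13.6 = 200.6→201, 48 + 41.4 = 89.4→89) → #A5C959
40%: (143 + 44.8 = 187.8→188, 187 + 27.2 = 214.2→214, 48 + 82.8 = 130.8→131) → #BCD683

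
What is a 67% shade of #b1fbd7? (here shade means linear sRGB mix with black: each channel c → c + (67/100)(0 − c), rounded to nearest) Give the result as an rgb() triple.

rgb(58, 83, 71)

#b1fbd7 is rgb(177, 251, 215).
Lerp each channel 67% toward 0:
  R: 177 + 0.67×(0−177) = 177 − 118.59 = 58.41 → 58
  G: 251 − 168.17 = 82.83 → 83
  B: 215 + 0.67×(0−215) = 215 − 144.05 = 70.95 → 71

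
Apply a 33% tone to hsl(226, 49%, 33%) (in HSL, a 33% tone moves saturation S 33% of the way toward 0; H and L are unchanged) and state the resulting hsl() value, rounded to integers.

hsl(226, 33%, 33%)

S moves 33% from 49 toward 0: 49 − 16.17 = 32.83 → 33.
H and L are unchanged.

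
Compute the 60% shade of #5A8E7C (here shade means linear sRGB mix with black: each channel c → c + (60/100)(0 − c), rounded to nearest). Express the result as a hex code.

#243932

#5A8E7C is rgb(90, 142, 124).
Per channel, c → c + 0.6(0 − c):
  R: 90 − 54 = 36 → 36
  G: 142 + 0.6×(0−142) = 142 − 85.2 = 56.8 → 57
  B: 124 − 74.4 = 49.6 → 50
rgb(36, 57, 50) = #243932.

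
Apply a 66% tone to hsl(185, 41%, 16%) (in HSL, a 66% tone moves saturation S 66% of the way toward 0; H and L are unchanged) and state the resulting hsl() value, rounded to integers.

hsl(185, 14%, 16%)

S moves 66% from 41 toward 0: 41 − 27.06 = 13.94 → 14.
H and L are unchanged.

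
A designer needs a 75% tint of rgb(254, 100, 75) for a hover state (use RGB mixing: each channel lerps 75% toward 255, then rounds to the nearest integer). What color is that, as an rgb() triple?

rgb(255, 216, 210)

A 75% tint moves each channel 75% toward 255:
  R: 254 + 0.75×(255−254) = 254 + 0.75 = 254.75 → 255
  G: 100 + 0.75×(255−100) = 100 + 116.25 = 216.25 → 216
  B: 75 + 135 = 210 → 210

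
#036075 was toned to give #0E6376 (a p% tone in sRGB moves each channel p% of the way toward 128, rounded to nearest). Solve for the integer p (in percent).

9%

#036075 is rgb(3, 96, 117); #0E6376 is rgb(14, 99, 118).
On the R channel (widest range): 14 ≈ 3 + (p/100)(128 − 3), so p ≈ 100×(14 − 3)/(128 − 3) = 1100/125 = 8.80.
p = 9 reproduces all three channels after rounding.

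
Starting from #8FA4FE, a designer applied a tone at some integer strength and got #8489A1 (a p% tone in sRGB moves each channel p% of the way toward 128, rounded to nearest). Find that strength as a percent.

74%

#8FA4FE is rgb(143, 164, 254); #8489A1 is rgb(132, 137, 161).
On the B channel (widest range): 161 ≈ 254 + (p/100)(128 − 254), so p ≈ 100×(161 − 254)/(128 − 254) = -9300/-126 = 73.81.
p = 74 reproduces all three channels after rounding.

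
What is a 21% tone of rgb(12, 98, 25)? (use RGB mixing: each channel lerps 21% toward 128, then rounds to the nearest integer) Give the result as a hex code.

A 21% tone moves each channel 21% toward 128:
  R: 12 + 24.36 = 36.36 → 36
  G: 98 + 0.21×(128−98) = 98 + 6.3 = 104.3 → 104
  B: 25 + 0.21×(128−25) = 25 + 21.63 = 46.63 → 47
rgb(36, 104, 47) = #24682f.

#24682f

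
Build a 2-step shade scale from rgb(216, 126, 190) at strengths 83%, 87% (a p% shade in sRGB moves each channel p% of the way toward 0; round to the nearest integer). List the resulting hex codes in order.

#251520, #1C1019

83%: (216 − 179.28 = 36.72→37, 126 − 104.58 = 21.42→21, 190 − 157.7 = 32.3→32) → #251520
87%: (216 − 187.92 = 28.08→28, 126 − 109.62 = 16.38→16, 190 − 165.3 = 24.7→25) → #1C1019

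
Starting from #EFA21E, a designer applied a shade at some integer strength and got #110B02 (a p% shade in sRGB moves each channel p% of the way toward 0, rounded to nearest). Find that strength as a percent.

93%

#EFA21E is rgb(239, 162, 30); #110B02 is rgb(17, 11, 2).
On the R channel (widest range): 17 ≈ 239 + (p/100)(0 − 239), so p ≈ 100×(17 − 239)/(0 − 239) = -22200/-239 = 92.89.
p = 93 reproduces all three channels after rounding.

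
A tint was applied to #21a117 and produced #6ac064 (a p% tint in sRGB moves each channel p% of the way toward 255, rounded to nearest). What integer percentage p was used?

#21a117 is rgb(33, 161, 23); #6ac064 is rgb(106, 192, 100).
On the B channel (widest range): 100 ≈ 23 + (p/100)(255 − 23), so p ≈ 100×(100 − 23)/(255 − 23) = 7700/232 = 33.19.
p = 33 reproduces all three channels after rounding.

33%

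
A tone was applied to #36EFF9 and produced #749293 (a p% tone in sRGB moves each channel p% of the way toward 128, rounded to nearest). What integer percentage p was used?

#36EFF9 is rgb(54, 239, 249); #749293 is rgb(116, 146, 147).
On the B channel (widest range): 147 ≈ 249 + (p/100)(128 − 249), so p ≈ 100×(147 − 249)/(128 − 249) = -10200/-121 = 84.30.
p = 84 reproduces all three channels after rounding.

84%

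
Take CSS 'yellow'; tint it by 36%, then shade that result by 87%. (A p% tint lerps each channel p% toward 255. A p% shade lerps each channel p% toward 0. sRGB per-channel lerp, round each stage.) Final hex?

#21210c

CSS yellow is rgb(255, 255, 0).
Lerp each channel 36% toward 255:
  R: 255 + 0.36×(255−255) = 255 + 0 = 255 → 255
  G: 255 + 0.36×(255−255) = 255 + 0 = 255 → 255
  B: 0 + 91.8 = 91.8 → 92
After the tint: rgb(255, 255, 92) = #ffff5c.
Per channel, c → c + 0.87(0 − c):
  R: 255 + 0.87×(0−255) = 255 − 221.85 = 33.15 → 33
  G: 255 − 221.85 = 33.15 → 33
  B: 92 + 0.87×(0−92) = 92 − 80.04 = 11.96 → 12
rgb(33, 33, 12) = #21210c.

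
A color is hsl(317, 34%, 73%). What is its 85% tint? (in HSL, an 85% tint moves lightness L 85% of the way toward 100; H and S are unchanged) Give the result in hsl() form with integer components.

hsl(317, 34%, 96%)

L moves 85% from 73 toward 100: 73 + 22.95 = 95.95 → 96.
H and S are unchanged.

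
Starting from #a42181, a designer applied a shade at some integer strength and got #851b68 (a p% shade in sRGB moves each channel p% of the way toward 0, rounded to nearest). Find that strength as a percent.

19%

#a42181 is rgb(164, 33, 129); #851b68 is rgb(133, 27, 104).
On the R channel (widest range): 133 ≈ 164 + (p/100)(0 − 164), so p ≈ 100×(133 − 164)/(0 − 164) = -3100/-164 = 18.90.
p = 19 reproduces all three channels after rounding.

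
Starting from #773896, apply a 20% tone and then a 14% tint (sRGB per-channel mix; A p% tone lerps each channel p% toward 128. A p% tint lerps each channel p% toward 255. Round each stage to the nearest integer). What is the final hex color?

#8c60a1

#773896 is rgb(119, 56, 150).
Per channel, c → c + 0.2(128 − c):
  R: 119 + 1.8 = 120.8 → 121
  G: 56 + 14.4 = 70.4 → 70
  B: 150 − 4.4 = 145.6 → 146
After the tone: rgb(121, 70, 146) = #794692.
A 14% tint moves each channel 14% toward 255:
  R: 121 + 0.14×(255−121) = 121 + 18.76 = 139.76 → 140
  G: 70 + 0.14×(255−70) = 70 + 25.9 = 95.9 → 96
  B: 146 + 0.14×(255−146) = 146 + 15.26 = 161.26 → 161
rgb(140, 96, 161) = #8c60a1.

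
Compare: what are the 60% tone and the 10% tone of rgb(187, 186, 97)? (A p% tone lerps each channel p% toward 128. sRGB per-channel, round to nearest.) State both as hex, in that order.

#989774, #B5B464

60% tone:
  R: 187 − 35.4 = 151.6 → 152
  G: 186 + 0.6×(128−186) = 186 − 34.8 = 151.2 → 151
  B: 97 + 0.6×(128−97) = 97 + 18.6 = 115.6 → 116
  → #989774
10% tone:
  R: 187 + 0.1×(128−187) = 187 − 5.9 = 181.1 → 181
  G: 186 + 0.1×(128−186) = 186 − 5.8 = 180.2 → 180
  B: 97 + 0.1×(128−97) = 97 + 3.1 = 100.1 → 100
  → #B5B464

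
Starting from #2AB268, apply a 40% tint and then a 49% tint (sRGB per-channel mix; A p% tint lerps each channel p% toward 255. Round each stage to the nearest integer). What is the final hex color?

#2AB268 is rgb(42, 178, 104).
Per channel, c → c + 0.4(255 − c):
  R: 42 + 85.2 = 127.2 → 127
  G: 178 + 30.8 = 208.8 → 209
  B: 104 + 0.4×(255−104) = 104 + 60.4 = 164.4 → 164
After the tint: rgb(127, 209, 164) = #7FD1A4.
Per channel, c → c + 0.49(255 − c):
  R: 127 + 0.49×(255−127) = 127 + 62.72 = 189.72 → 190
  G: 209 + 22.54 = 231.54 → 232
  B: 164 + 0.49×(255−164) = 164 + 44.59 = 208.59 → 209
rgb(190, 232, 209) = #BEE8D1.

#BEE8D1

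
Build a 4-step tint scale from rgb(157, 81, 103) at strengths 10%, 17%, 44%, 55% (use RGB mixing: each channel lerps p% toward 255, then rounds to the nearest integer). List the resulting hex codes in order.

#a76276, #ae6f81, #c89eaa, #d3b1bb

10%: (157 + 9.8 = 166.8→167, 81 + 17.4 = 98.4→98, 103 + 15.2 = 118.2→118) → #a76276
17%: (157 + 16.66 = 173.66→174, 81 + 29.58 = 110.58→111, 103 + 25.84 = 128.84→129) → #ae6f81
44%: (157 + 43.12 = 200.12→200, 81 + 76.56 = 157.56→158, 103 + 66.88 = 169.88→170) → #c89eaa
55%: (157 + 53.9 = 210.9→211, 81 + 95.7 = 176.7→177, 103 + 83.6 = 186.6→187) → #d3b1bb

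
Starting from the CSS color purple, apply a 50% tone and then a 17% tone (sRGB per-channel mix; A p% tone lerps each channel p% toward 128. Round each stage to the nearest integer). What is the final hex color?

CSS purple is rgb(128, 0, 128).
A 50% tone moves each channel 50% toward 128:
  R: 128 + 0 = 128 → 128
  G: 0 + 64 = 64 → 64
  B: 128 + 0 = 128 → 128
After the tone: rgb(128, 64, 128) = #804080.
A 17% tone moves each channel 17% toward 128:
  R: 128 + 0.17×(128−128) = 128 + 0 = 128 → 128
  G: 64 + 10.88 = 74.88 → 75
  B: 128 + 0.17×(128−128) = 128 + 0 = 128 → 128
rgb(128, 75, 128) = #804B80.

#804B80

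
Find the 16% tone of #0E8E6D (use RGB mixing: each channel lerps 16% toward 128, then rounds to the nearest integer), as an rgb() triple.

rgb(32, 140, 112)

#0E8E6D is rgb(14, 142, 109).
Lerp each channel 16% toward 128:
  R: 14 + 0.16×(128−14) = 14 + 18.24 = 32.24 → 32
  G: 142 − 2.24 = 139.76 → 140
  B: 109 + 0.16×(128−109) = 109 + 3.04 = 112.04 → 112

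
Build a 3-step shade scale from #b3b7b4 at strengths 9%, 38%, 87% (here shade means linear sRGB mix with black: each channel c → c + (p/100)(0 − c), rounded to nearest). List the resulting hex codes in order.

#b3b7b4 is rgb(179, 183, 180).
9%: (179 − 16.11 = 162.89→163, 183 − 16.47 = 166.53→167, 180 − 16.2 = 163.8→164) → #a3a7a4
38%: (179 − 68.02 = 110.98→111, 183 − 69.54 = 113.46→113, 180 − 68.4 = 111.6→112) → #6f7170
87%: (179 − 155.73 = 23.27→23, 183 − 159.21 = 23.79→24, 180 − 156.6 = 23.4→23) → #171817

#a3a7a4, #6f7170, #171817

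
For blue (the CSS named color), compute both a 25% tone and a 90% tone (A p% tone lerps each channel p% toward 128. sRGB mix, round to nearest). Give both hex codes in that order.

CSS blue is rgb(0, 0, 255).
25% tone:
  R: 0 + 0.25×(128−0) = 0 + 32 = 32 → 32
  G: 0 + 32 = 32 → 32
  B: 255 + 0.25×(128−255) = 255 − 31.75 = 223.25 → 223
  → #2020DF
90% tone:
  R: 0 + 115.2 = 115.2 → 115
  G: 0 + 115.2 = 115.2 → 115
  B: 255 − 114.3 = 140.7 → 141
  → #73738D

#2020DF, #73738D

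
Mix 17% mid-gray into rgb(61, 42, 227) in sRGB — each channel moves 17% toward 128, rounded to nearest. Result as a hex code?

A 17% tone moves each channel 17% toward 128:
  R: 61 + 0.17×(128−61) = 61 + 11.39 = 72.39 → 72
  G: 42 + 0.17×(128−42) = 42 + 14.62 = 56.62 → 57
  B: 227 − 16.83 = 210.17 → 210
rgb(72, 57, 210) = #4839D2.

#4839D2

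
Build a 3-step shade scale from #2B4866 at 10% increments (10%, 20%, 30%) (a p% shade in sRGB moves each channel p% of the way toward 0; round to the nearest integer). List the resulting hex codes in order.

#2B4866 is rgb(43, 72, 102).
10%: (43 − 4.3 = 38.7→39, 72 − 7.2 = 64.8→65, 102 − 10.2 = 91.8→92) → #27415C
20%: (43 − 8.6 = 34.4→34, 72 − 14.4 = 57.6→58, 102 − 20.4 = 81.6→82) → #223A52
30%: (43 − 12.9 = 30.1→30, 72 − 21.6 = 50.4→50, 102 − 30.6 = 71.4→71) → #1E3247

#27415C, #223A52, #1E3247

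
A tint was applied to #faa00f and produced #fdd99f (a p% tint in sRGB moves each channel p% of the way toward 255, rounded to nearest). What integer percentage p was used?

60%

#faa00f is rgb(250, 160, 15); #fdd99f is rgb(253, 217, 159).
On the B channel (widest range): 159 ≈ 15 + (p/100)(255 − 15), so p ≈ 100×(159 − 15)/(255 − 15) = 14400/240 = 60.00.
p = 60 reproduces all three channels after rounding.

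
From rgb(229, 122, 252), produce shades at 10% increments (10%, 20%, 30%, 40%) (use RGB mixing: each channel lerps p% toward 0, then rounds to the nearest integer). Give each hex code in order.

10%: (229 − 22.9 = 206.1→206, 122 − 12.2 = 109.8→110, 252 − 25.2 = 226.8→227) → #CE6EE3
20%: (229 − 45.8 = 183.2→183, 122 − 24.4 = 97.6→98, 252 − 50.4 = 201.6→202) → #B762CA
30%: (229 − 68.7 = 160.3→160, 122 − 36.6 = 85.4→85, 252 − 75.6 = 176.4→176) → #A055B0
40%: (229 − 91.6 = 137.4→137, 122 − 48.8 = 73.2→73, 252 − 100.8 = 151.2→151) → #894997

#CE6EE3, #B762CA, #A055B0, #894997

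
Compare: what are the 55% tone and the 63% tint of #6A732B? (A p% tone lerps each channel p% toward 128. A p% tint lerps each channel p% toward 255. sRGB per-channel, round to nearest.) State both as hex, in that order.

#767A5A, #C8CBB1

#6A732B is rgb(106, 115, 43).
55% tone:
  R: 106 + 0.55×(128−106) = 106 + 12.1 = 118.1 → 118
  G: 115 + 0.55×(128−115) = 115 + 7.15 = 122.15 → 122
  B: 43 + 46.75 = 89.75 → 90
  → #767A5A
63% tint:
  R: 106 + 93.87 = 199.87 → 200
  G: 115 + 0.63×(255−115) = 115 + 88.2 = 203.2 → 203
  B: 43 + 133.56 = 176.56 → 177
  → #C8CBB1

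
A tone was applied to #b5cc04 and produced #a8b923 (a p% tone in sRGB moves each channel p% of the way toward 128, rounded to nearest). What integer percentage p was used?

#b5cc04 is rgb(181, 204, 4); #a8b923 is rgb(168, 185, 35).
On the B channel (widest range): 35 ≈ 4 + (p/100)(128 − 4), so p ≈ 100×(35 − 4)/(128 − 4) = 3100/124 = 25.00.
p = 25 reproduces all three channels after rounding.

25%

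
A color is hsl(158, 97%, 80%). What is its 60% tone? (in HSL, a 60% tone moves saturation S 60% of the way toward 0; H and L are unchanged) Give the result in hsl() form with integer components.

hsl(158, 39%, 80%)

S moves 60% from 97 toward 0: 97 − 58.2 = 38.8 → 39.
H and L are unchanged.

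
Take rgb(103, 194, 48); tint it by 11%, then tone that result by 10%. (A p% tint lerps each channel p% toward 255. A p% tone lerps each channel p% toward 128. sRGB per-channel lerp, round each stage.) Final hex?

Per channel, c → c + 0.11(255 − c):
  R: 103 + 0.11×(255−103) = 103 + 16.72 = 119.72 → 120
  G: 194 + 0.11×(255−194) = 194 + 6.71 = 200.71 → 201
  B: 48 + 0.11×(255−48) = 48 + 22.77 = 70.77 → 71
After the tint: rgb(120, 201, 71) = #78C947.
Lerp each channel 10% toward 128:
  R: 120 + 0.1×(128−120) = 120 + 0.8 = 120.8 → 121
  G: 201 + 0.1×(128−201) = 201 − 7.3 = 193.7 → 194
  B: 71 + 5.7 = 76.7 → 77
rgb(121, 194, 77) = #79C24D.

#79C24D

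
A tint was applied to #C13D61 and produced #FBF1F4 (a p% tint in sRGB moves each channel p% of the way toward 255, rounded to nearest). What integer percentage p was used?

93%

#C13D61 is rgb(193, 61, 97); #FBF1F4 is rgb(251, 241, 244).
On the G channel (widest range): 241 ≈ 61 + (p/100)(255 − 61), so p ≈ 100×(241 − 61)/(255 − 61) = 18000/194 = 92.78.
p = 93 reproduces all three channels after rounding.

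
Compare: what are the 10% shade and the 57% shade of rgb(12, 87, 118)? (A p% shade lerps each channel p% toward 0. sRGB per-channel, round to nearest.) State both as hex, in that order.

10% shade:
  R: 12 + 0.1×(0−12) = 12 − 1.2 = 10.8 → 11
  G: 87 − 8.7 = 78.3 → 78
  B: 118 − 11.8 = 106.2 → 106
  → #0B4E6A
57% shade:
  R: 12 + 0.57×(0−12) = 12 − 6.84 = 5.16 → 5
  G: 87 − 49.59 = 37.41 → 37
  B: 118 + 0.57×(0−118) = 118 − 67.26 = 50.74 → 51
  → #052533

#0B4E6A, #052533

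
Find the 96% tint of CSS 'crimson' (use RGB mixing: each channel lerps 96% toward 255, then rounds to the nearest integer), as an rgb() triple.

rgb(254, 246, 247)

CSS crimson is rgb(220, 20, 60).
Per channel, c → c + 0.96(255 − c):
  R: 220 + 0.96×(255−220) = 220 + 33.6 = 253.6 → 254
  G: 20 + 0.96×(255−20) = 20 + 225.6 = 245.6 → 246
  B: 60 + 0.96×(255−60) = 60 + 187.2 = 247.2 → 247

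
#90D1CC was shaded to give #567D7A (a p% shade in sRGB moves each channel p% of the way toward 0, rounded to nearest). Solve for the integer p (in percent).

40%

#90D1CC is rgb(144, 209, 204); #567D7A is rgb(86, 125, 122).
On the G channel (widest range): 125 ≈ 209 + (p/100)(0 − 209), so p ≈ 100×(125 − 209)/(0 − 209) = -8400/-209 = 40.19.
p = 40 reproduces all three channels after rounding.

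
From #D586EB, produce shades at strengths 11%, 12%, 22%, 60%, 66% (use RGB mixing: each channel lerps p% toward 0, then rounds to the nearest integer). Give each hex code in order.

#D586EB is rgb(213, 134, 235).
11%: (213 − 23.43 = 189.57→190, 134 − 14.74 = 119.26→119, 235 − 25.85 = 209.15→209) → #BE77D1
12%: (213 − 25.56 = 187.44→187, 134 − 16.08 = 117.92→118, 235 − 28.2 = 206.8→207) → #BB76CF
22%: (213 − 46.86 = 166.14→166, 134 − 29.48 = 104.52→105, 235 − 51.7 = 183.3→183) → #A669B7
60%: (213 − 127.8 = 85.2→85, 134 − 80.4 = 53.6→54, 235 − 141 = 94→94) → #55365E
66%: (213 − 140.58 = 72.42→72, 134 − 88.44 = 45.56→46, 235 − 155.1 = 79.9→80) → #482E50

#BE77D1, #BB76CF, #A669B7, #55365E, #482E50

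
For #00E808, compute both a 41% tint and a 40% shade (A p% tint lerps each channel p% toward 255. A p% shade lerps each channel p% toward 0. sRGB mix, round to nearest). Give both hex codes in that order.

#69F16D, #008B05

#00E808 is rgb(0, 232, 8).
41% tint:
  R: 0 + 0.41×(255−0) = 0 + 104.55 = 104.55 → 105
  G: 232 + 9.43 = 241.43 → 241
  B: 8 + 101.27 = 109.27 → 109
  → #69F16D
40% shade:
  R: 0 + 0.4×(0−0) = 0 + 0 = 0 → 0
  G: 232 − 92.8 = 139.2 → 139
  B: 8 − 3.2 = 4.8 → 5
  → #008B05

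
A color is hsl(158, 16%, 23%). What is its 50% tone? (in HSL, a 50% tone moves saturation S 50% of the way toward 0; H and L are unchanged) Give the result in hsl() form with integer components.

S moves 50% from 16 toward 0: 16 − 8 = 8 → 8.
H and L are unchanged.

hsl(158, 8%, 23%)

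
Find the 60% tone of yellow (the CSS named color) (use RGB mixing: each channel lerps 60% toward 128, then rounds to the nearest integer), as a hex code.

#B3B34D

CSS yellow is rgb(255, 255, 0).
Lerp each channel 60% toward 128:
  R: 255 − 76.2 = 178.8 → 179
  G: 255 − 76.2 = 178.8 → 179
  B: 0 + 0.6×(128−0) = 0 + 76.8 = 76.8 → 77
rgb(179, 179, 77) = #B3B34D.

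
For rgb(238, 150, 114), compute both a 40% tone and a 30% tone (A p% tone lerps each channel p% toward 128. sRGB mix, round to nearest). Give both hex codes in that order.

#C28D78, #CD8F76

40% tone:
  R: 238 − 44 = 194 → 194
  G: 150 + 0.4×(128−150) = 150 − 8.8 = 141.2 → 141
  B: 114 + 0.4×(128−114) = 114 + 5.6 = 119.6 → 120
  → #C28D78
30% tone:
  R: 238 + 0.3×(128−238) = 238 − 33 = 205 → 205
  G: 150 − 6.6 = 143.4 → 143
  B: 114 + 4.2 = 118.2 → 118
  → #CD8F76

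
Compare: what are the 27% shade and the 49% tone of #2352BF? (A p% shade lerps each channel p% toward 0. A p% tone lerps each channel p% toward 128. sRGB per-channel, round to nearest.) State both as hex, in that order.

#2352BF is rgb(35, 82, 191).
27% shade:
  R: 35 + 0.27×(0−35) = 35 − 9.45 = 25.55 → 26
  G: 82 − 22.14 = 59.86 → 60
  B: 191 + 0.27×(0−191) = 191 − 51.57 = 139.43 → 139
  → #1A3C8B
49% tone:
  R: 35 + 0.49×(128−35) = 35 + 45.57 = 80.57 → 81
  G: 82 + 0.49×(128−82) = 82 + 22.54 = 104.54 → 105
  B: 191 + 0.49×(128−191) = 191 − 30.87 = 160.13 → 160
  → #5169A0

#1A3C8B, #5169A0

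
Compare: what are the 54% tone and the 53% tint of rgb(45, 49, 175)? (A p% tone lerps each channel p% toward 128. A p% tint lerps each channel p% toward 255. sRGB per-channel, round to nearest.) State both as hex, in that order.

54% tone:
  R: 45 + 0.54×(128−45) = 45 + 44.82 = 89.82 → 90
  G: 49 + 42.66 = 91.66 → 92
  B: 175 − 25.38 = 149.62 → 150
  → #5A5C96
53% tint:
  R: 45 + 0.53×(255−45) = 45 + 111.3 = 156.3 → 156
  G: 49 + 0.53×(255−49) = 49 + 109.18 = 158.18 → 158
  B: 175 + 0.53×(255−175) = 175 + 42.4 = 217.4 → 217
  → #9C9ED9

#5A5C96, #9C9ED9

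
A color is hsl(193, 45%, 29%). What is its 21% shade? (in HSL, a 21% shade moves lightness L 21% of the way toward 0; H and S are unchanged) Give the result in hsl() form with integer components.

hsl(193, 45%, 23%)

L moves 21% from 29 toward 0: 29 − 6.09 = 22.91 → 23.
H and S are unchanged.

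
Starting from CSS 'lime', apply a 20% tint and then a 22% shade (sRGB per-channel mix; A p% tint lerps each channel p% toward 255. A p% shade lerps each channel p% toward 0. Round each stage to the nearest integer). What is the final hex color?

CSS lime is rgb(0, 255, 0).
Lerp each channel 20% toward 255:
  R: 0 + 0.2×(255−0) = 0 + 51 = 51 → 51
  G: 255 + 0.2×(255−255) = 255 + 0 = 255 → 255
  B: 0 + 0.2×(255−0) = 0 + 51 = 51 → 51
After the tint: rgb(51, 255, 51) = #33FF33.
A 22% shade moves each channel 22% toward 0:
  R: 51 + 0.22×(0−51) = 51 − 11.22 = 39.78 → 40
  G: 255 + 0.22×(0−255) = 255 − 56.1 = 198.9 → 199
  B: 51 + 0.22×(0−51) = 51 − 11.22 = 39.78 → 40
rgb(40, 199, 40) = #28C728.

#28C728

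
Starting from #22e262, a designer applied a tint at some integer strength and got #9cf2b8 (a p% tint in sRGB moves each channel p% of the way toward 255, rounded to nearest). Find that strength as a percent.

#22e262 is rgb(34, 226, 98); #9cf2b8 is rgb(156, 242, 184).
On the R channel (widest range): 156 ≈ 34 + (p/100)(255 − 34), so p ≈ 100×(156 − 34)/(255 − 34) = 12200/221 = 55.20.
p = 55 reproduces all three channels after rounding.

55%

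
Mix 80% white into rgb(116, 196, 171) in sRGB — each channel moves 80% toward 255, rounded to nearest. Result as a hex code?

Per channel, c → c + 0.8(255 − c):
  R: 116 + 0.8×(255−116) = 116 + 111.2 = 227.2 → 227
  G: 196 + 47.2 = 243.2 → 243
  B: 171 + 0.8×(255−171) = 171 + 67.2 = 238.2 → 238
rgb(227, 243, 238) = #e3f3ee.

#e3f3ee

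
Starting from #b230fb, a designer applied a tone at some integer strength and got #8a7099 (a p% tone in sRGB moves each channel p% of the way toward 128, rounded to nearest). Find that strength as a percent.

80%

#b230fb is rgb(178, 48, 251); #8a7099 is rgb(138, 112, 153).
On the B channel (widest range): 153 ≈ 251 + (p/100)(128 − 251), so p ≈ 100×(153 − 251)/(128 − 251) = -9800/-123 = 79.67.
p = 80 reproduces all three channels after rounding.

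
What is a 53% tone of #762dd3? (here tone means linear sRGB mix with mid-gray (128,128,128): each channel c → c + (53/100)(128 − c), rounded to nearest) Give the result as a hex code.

#762dd3 is rgb(118, 45, 211).
Lerp each channel 53% toward 128:
  R: 118 + 0.53×(128−118) = 118 + 5.3 = 123.3 → 123
  G: 45 + 0.53×(128−45) = 45 + 43.99 = 88.99 → 89
  B: 211 − 43.99 = 167.01 → 167
rgb(123, 89, 167) = #7b59a7.

#7b59a7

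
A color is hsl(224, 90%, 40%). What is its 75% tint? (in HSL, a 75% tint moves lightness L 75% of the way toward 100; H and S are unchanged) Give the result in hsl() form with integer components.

hsl(224, 90%, 85%)

L moves 75% from 40 toward 100: 40 + 45 = 85 → 85.
H and S are unchanged.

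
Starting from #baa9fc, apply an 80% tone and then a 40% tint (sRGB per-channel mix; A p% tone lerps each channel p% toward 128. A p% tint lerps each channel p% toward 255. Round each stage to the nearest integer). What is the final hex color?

#bab8c2

#baa9fc is rgb(186, 169, 252).
An 80% tone moves each channel 80% toward 128:
  R: 186 + 0.8×(128−186) = 186 − 46.4 = 139.6 → 140
  G: 169 − 32.8 = 136.2 → 136
  B: 252 + 0.8×(128−252) = 252 − 99.2 = 152.8 → 153
After the tone: rgb(140, 136, 153) = #8c8899.
Per channel, c → c + 0.4(255 − c):
  R: 140 + 46 = 186 → 186
  G: 136 + 0.4×(255−136) = 136 + 47.6 = 183.6 → 184
  B: 153 + 40.8 = 193.8 → 194
rgb(186, 184, 194) = #bab8c2.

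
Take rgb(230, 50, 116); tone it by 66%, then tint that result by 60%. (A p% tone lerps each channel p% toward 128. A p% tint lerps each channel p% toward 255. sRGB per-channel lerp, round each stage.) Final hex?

Per channel, c → c + 0.66(128 − c):
  R: 230 + 0.66×(128−230) = 230 − 67.32 = 162.68 → 163
  G: 50 + 51.48 = 101.48 → 101
  B: 116 + 0.66×(128−116) = 116 + 7.92 = 123.92 → 124
After the tone: rgb(163, 101, 124) = #A3657C.
Lerp each channel 60% toward 255:
  R: 163 + 55.2 = 218.2 → 218
  G: 101 + 0.6×(255−101) = 101 + 92.4 = 193.4 → 193
  B: 124 + 0.6×(255−124) = 124 + 78.6 = 202.6 → 203
rgb(218, 193, 203) = #DAC1CB.

#DAC1CB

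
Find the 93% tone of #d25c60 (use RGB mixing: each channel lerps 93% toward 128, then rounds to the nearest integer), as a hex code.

#867d7e

#d25c60 is rgb(210, 92, 96).
Per channel, c → c + 0.93(128 − c):
  R: 210 − 76.26 = 133.74 → 134
  G: 92 + 0.93×(128−92) = 92 + 33.48 = 125.48 → 125
  B: 96 + 29.76 = 125.76 → 126
rgb(134, 125, 126) = #867d7e.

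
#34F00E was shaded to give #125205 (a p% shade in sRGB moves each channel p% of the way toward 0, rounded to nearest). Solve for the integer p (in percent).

66%

#34F00E is rgb(52, 240, 14); #125205 is rgb(18, 82, 5).
On the G channel (widest range): 82 ≈ 240 + (p/100)(0 − 240), so p ≈ 100×(82 − 240)/(0 − 240) = -15800/-240 = 65.83.
p = 66 reproduces all three channels after rounding.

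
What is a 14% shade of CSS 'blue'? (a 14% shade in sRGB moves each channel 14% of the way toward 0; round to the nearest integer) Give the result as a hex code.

#0000DB

CSS blue is rgb(0, 0, 255).
A 14% shade moves each channel 14% toward 0:
  R: 0 + 0.14×(0−0) = 0 + 0 = 0 → 0
  G: 0 + 0.14×(0−0) = 0 + 0 = 0 → 0
  B: 255 + 0.14×(0−255) = 255 − 35.7 = 219.3 → 219
rgb(0, 0, 219) = #0000DB.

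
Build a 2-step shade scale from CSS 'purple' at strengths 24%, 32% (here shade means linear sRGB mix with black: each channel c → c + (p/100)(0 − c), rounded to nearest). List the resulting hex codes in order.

#610061, #570057

CSS purple is rgb(128, 0, 128).
24%: (128 − 30.72 = 97.28→97, 0→0, 128 − 30.72 = 97.28→97) → #610061
32%: (128 − 40.96 = 87.04→87, 0→0, 128 − 40.96 = 87.04→87) → #570057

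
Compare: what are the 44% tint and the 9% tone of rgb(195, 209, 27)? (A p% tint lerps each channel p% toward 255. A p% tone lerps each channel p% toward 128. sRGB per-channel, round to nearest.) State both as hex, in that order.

#DDE57F, #BDCA24

44% tint:
  R: 195 + 26.4 = 221.4 → 221
  G: 209 + 0.44×(255−209) = 209 + 20.24 = 229.24 → 229
  B: 27 + 100.32 = 127.32 → 127
  → #DDE57F
9% tone:
  R: 195 + 0.09×(128−195) = 195 − 6.03 = 188.97 → 189
  G: 209 − 7.29 = 201.71 → 202
  B: 27 + 9.09 = 36.09 → 36
  → #BDCA24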